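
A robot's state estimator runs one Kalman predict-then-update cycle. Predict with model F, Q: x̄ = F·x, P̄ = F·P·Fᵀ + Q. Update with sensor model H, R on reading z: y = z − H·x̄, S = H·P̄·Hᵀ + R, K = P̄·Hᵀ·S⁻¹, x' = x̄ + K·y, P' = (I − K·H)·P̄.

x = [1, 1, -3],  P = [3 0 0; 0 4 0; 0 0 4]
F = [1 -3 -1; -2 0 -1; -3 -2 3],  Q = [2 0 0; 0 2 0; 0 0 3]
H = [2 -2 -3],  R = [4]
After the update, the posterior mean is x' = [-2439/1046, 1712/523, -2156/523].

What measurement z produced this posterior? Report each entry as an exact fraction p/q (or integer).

z = [1]

x̄ = F·x = [1, 1, -14]
P̄ = F·P·Fᵀ + Q = [45 -2 3; -2 18 6; 3 6 82]
S = H·P̄·Hᵀ + R = [1046]
K = P̄·Hᵀ·S⁻¹ = [85/1046; -29/523; -126/523]
x' − x̄ = [-3485/1046, 1189/523, 5166/523] = K·y
y = (KᵀK)⁻¹·Kᵀ·(x' − x̄) = [-41]
z = y + H·x̄ = [-41] + [42] = [1]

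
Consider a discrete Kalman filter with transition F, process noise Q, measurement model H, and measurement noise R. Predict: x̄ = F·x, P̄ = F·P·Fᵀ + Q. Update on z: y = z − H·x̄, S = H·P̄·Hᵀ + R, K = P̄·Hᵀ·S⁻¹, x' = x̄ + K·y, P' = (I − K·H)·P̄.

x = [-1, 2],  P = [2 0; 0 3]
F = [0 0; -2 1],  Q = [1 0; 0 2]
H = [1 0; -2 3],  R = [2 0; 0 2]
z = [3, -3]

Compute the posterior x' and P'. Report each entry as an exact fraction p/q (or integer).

x̄ = F·x = [0, 4]
P̄ = F·P·Fᵀ + Q = [1 0; 0 13]
y = z − H·x̄ = [3, -15]
S = H·P̄·Hᵀ + R = [3 -2; -2 123]
K = P̄·Hᵀ·S⁻¹ = [119/365 -4/365; 78/365 117/365]
x' = x̄ + K·y = [417/365, -61/365]
P' = (I − K·H)·P̄ = [238/365 156/365; 156/365 182/365]

x' = [417/365, -61/365]
P' = [238/365 156/365; 156/365 182/365]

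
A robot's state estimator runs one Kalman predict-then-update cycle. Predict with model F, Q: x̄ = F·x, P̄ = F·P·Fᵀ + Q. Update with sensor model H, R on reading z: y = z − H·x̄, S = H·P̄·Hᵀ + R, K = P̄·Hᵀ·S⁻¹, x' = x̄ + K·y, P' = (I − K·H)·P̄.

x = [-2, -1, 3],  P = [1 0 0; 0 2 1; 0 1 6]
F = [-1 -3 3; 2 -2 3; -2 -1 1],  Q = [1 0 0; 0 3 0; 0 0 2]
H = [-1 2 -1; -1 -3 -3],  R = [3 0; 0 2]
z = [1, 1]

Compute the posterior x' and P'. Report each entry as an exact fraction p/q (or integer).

x' = [-2852/31719, -85/10573, -7834/31719]
P' = [243665/95157 15266/31719 -113411/95157; 15266/31719 4570/10573 -15410/31719; -113411/95157 -15410/31719 90437/95157]

x̄ = F·x = [14, 7, 8]
P̄ = F·P·Fᵀ + Q = [56 49 20; 49 57 13; 20 13 12]
y = z − H·x̄ = [9, 60]
S = H·P̄·Hᵀ + R = [91 -160; -160 1327]
K = P̄·Hᵀ·S⁻¹ = [-12886/95157 -20413/95157; 9188/31719 -5083/31719; -23162/95157 -9605/95157]
x' = x̄ + K·y = [-2852/31719, -85/10573, -7834/31719]
P' = (I − K·H)·P̄ = [243665/95157 15266/31719 -113411/95157; 15266/31719 4570/10573 -15410/31719; -113411/95157 -15410/31719 90437/95157]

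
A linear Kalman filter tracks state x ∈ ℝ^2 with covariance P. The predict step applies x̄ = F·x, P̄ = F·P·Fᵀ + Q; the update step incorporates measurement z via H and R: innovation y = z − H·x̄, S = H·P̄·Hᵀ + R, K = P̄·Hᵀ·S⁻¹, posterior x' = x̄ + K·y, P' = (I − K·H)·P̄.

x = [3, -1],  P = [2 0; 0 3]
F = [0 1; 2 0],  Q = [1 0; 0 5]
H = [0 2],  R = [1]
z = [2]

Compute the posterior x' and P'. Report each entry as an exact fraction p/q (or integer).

x' = [-1, 58/53]
P' = [4 0; 0 13/53]

x̄ = F·x = [-1, 6]
P̄ = F·P·Fᵀ + Q = [4 0; 0 13]
y = z − H·x̄ = [-10]
S = H·P̄·Hᵀ + R = [53]
K = P̄·Hᵀ·S⁻¹ = [0; 26/53]
x' = x̄ + K·y = [-1, 58/53]
P' = (I − K·H)·P̄ = [4 0; 0 13/53]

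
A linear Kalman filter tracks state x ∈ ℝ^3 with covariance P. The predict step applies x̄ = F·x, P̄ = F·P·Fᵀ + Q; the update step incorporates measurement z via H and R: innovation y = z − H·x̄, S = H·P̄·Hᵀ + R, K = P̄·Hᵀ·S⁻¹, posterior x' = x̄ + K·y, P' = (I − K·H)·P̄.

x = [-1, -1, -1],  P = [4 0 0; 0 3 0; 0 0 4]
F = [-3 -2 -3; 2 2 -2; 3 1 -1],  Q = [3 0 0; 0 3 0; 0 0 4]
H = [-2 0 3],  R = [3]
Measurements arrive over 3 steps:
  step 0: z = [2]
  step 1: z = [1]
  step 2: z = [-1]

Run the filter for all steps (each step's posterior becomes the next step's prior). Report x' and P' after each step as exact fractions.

step 0: x' = [12/7, 9/7, 25/14], P' = [1609/63 1268/63 1058/63; 1268/63 1903/63 853/63; 1058/63 853/63 1433/126]
step 1: x' = [-2951161/1724519, -3172080/1724519, -1387678/1724519], P' = [9126951/1724519 895938/1724519 5583225/1724519; 895938/1724519 45720433/1724519 785670/1724519; 5583225/1724519 785670/1724519 3962591/1724519]
step 2: x' = [-83086423/514111435, 330294028/514111435, -233652476/514111435], P' = [13350034977/2570557175 802729188/2570557175 8167418634/2570557175; 802729188/2570557175 112486089947/2570557175 929781571/2570557175; 8167418634/2570557175 929781571/2570557175 11625065531/5141114350]

step 0: x̄ = F·x = [8, -2, -3]
step 0: P̄ = F·P·Fᵀ + Q = [87 -12 -30; -12 47 38; -30 38 47]
step 0: y = z − H·x̄ = [27]
step 0: S = H·P̄·Hᵀ + R = [1134]
step 0: K = P̄·Hᵀ·S⁻¹ = [-44/189; 23/189; 67/378]
step 0: x' = x̄ + K·y = [12/7, 9/7, 25/14]
step 0: P' = (I − K·H)·P̄ = [1609/63 1268/63 1058/63; 1268/63 1903/63 853/63; 1058/63 853/63 1433/126]
step 1: x̄ = F·x = [-183/14, 17/7, 65/14]
step 1: P̄ = F·P·Fᵀ + Q = [146453/126 -27353/63 -23167/42; -27353/63 11959/63 4387/21; -23167/42 4387/21 3757/14]
step 1: y = z − H·x̄ = [-547/14]
step 1: S = H·P̄·Hᵀ + R = [1724519/126]
step 1: K = P̄·Hᵀ·S⁻¹ = [-501409/1724519; 188378/1724519; 240441/1724519]
step 1: x' = x̄ + K·y = [-2951161/1724519, -3172080/1724519, -1387678/1724519]
step 1: P' = (I − K·H)·P̄ = [9126951/1724519 895938/1724519 5583225/1724519; 895938/1724519 45720433/1724519 785670/1724519; 5583225/1724519 785670/1724519 3962591/1724519]
step 2: x̄ = F·x = [19360677/1724519, -9471126/1724519, -10637885/1724519]
step 2: P̄ = F·P·Fᵀ + Q = [426538513/1724519 -224398612/1724519 -204044114/1724519; -224398612/1724519 196629801/1724519 113486778/1724519; -204044114/1724519 113486778/1724519 109028597/1724519]
step 2: y = z − H·x̄ = [68910490/1724519]
step 2: S = H·P̄·Hᵀ + R = [5141114350/1724519]
step 2: K = P̄·Hᵀ·S⁻¹ = [-732604684/2570557175; 394628779/2570557175; 735174019/5141114350]
step 2: x' = x̄ + K·y = [-83086423/514111435, 330294028/514111435, -233652476/514111435]
step 2: P' = (I − K·H)·P̄ = [13350034977/2570557175 802729188/2570557175 8167418634/2570557175; 802729188/2570557175 112486089947/2570557175 929781571/2570557175; 8167418634/2570557175 929781571/2570557175 11625065531/5141114350]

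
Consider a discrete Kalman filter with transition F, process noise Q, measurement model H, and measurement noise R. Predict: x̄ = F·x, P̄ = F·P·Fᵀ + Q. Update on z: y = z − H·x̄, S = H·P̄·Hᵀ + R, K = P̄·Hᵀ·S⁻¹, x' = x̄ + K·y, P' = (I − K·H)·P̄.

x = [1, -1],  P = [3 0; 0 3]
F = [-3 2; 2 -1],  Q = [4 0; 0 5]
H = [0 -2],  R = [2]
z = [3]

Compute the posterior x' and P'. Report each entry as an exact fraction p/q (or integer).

x' = [11/41, -57/41]
P' = [611/41 -24/41; -24/41 20/41]

x̄ = F·x = [-5, 3]
P̄ = F·P·Fᵀ + Q = [43 -24; -24 20]
y = z − H·x̄ = [9]
S = H·P̄·Hᵀ + R = [82]
K = P̄·Hᵀ·S⁻¹ = [24/41; -20/41]
x' = x̄ + K·y = [11/41, -57/41]
P' = (I − K·H)·P̄ = [611/41 -24/41; -24/41 20/41]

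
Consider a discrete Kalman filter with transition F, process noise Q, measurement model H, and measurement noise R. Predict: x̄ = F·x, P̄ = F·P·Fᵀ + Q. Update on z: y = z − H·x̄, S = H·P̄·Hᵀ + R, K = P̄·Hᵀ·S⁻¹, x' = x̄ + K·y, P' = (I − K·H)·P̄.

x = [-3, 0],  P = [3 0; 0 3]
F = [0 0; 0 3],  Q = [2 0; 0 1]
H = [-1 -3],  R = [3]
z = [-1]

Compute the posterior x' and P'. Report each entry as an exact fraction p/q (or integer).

x̄ = F·x = [0, 0]
P̄ = F·P·Fᵀ + Q = [2 0; 0 28]
y = z − H·x̄ = [-1]
S = H·P̄·Hᵀ + R = [257]
K = P̄·Hᵀ·S⁻¹ = [-2/257; -84/257]
x' = x̄ + K·y = [2/257, 84/257]
P' = (I − K·H)·P̄ = [510/257 -168/257; -168/257 140/257]

x' = [2/257, 84/257]
P' = [510/257 -168/257; -168/257 140/257]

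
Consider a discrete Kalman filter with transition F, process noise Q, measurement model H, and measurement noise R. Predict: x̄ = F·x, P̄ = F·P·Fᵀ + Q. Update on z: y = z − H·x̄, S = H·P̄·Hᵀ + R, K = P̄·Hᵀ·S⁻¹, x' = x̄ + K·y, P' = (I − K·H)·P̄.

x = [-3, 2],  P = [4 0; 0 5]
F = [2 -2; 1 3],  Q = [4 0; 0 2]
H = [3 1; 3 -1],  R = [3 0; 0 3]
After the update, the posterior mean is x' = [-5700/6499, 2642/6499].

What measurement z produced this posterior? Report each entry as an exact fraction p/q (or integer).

z = [-2, -3]

x̄ = F·x = [-10, 3]
P̄ = F·P·Fᵀ + Q = [40 -22; -22 51]
S = H·P̄·Hᵀ + R = [282 309; 309 546]
K = P̄·Hᵀ·S⁻¹ = [1070/6499 3254/19497; 3107/6499 -3151/6499]
x' − x̄ = [59290/6499, -16855/6499] = K·y
y = (KᵀK)⁻¹·Kᵀ·(x' − x̄) = [25, 30]
z = y + H·x̄ = [25, 30] + [-27, -33] = [-2, -3]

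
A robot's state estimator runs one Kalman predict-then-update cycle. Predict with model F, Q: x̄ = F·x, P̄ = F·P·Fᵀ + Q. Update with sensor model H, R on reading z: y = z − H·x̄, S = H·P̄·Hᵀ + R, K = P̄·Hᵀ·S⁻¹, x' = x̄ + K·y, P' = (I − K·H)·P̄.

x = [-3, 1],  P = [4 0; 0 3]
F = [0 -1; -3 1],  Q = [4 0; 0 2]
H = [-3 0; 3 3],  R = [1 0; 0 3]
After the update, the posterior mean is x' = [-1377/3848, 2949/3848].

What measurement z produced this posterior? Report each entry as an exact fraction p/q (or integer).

x̄ = F·x = [-1, 10]
P̄ = F·P·Fᵀ + Q = [7 -3; -3 41]
S = H·P̄·Hᵀ + R = [64 -36; -36 381]
K = P̄·Hᵀ·S⁻¹ = [-2523/7696 1/1924; 2511/7696 635/1924]
x' − x̄ = [2471/3848, -35531/3848] = K·y
y = (KᵀK)⁻¹·Kᵀ·(x' − x̄) = [-2, -26]
z = y + H·x̄ = [-2, -26] + [3, 27] = [1, 1]

z = [1, 1]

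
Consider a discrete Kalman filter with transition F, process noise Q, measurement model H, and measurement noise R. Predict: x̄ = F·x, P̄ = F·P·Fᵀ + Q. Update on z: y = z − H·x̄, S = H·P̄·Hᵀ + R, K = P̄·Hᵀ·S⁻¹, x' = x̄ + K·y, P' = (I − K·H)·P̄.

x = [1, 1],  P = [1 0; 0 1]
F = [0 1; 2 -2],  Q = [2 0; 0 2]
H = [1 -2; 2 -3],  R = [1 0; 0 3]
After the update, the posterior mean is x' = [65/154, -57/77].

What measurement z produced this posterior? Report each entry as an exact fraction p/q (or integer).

z = [3, 1]

x̄ = F·x = [1, 0]
P̄ = F·P·Fᵀ + Q = [3 -2; -2 10]
S = H·P̄·Hᵀ + R = [52 80; 80 129]
K = P̄·Hᵀ·S⁻¹ = [-57/308 16/77; -59/154 -2/77]
x' − x̄ = [-89/154, -57/77] = K·y
y = (KᵀK)⁻¹·Kᵀ·(x' − x̄) = [2, -1]
z = y + H·x̄ = [2, -1] + [1, 2] = [3, 1]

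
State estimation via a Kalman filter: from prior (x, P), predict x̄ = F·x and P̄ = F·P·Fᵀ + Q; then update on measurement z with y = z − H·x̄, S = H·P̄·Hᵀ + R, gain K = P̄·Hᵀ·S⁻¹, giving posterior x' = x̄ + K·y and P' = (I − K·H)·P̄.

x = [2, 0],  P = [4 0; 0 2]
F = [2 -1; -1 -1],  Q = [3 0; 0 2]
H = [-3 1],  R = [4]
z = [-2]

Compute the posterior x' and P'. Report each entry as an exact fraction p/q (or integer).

x' = [40/79, -54/79]
P' = [72/79 124/79; 124/79 1220/237]

x̄ = F·x = [4, -2]
P̄ = F·P·Fᵀ + Q = [21 -6; -6 8]
y = z − H·x̄ = [12]
S = H·P̄·Hᵀ + R = [237]
K = P̄·Hᵀ·S⁻¹ = [-23/79; 26/237]
x' = x̄ + K·y = [40/79, -54/79]
P' = (I − K·H)·P̄ = [72/79 124/79; 124/79 1220/237]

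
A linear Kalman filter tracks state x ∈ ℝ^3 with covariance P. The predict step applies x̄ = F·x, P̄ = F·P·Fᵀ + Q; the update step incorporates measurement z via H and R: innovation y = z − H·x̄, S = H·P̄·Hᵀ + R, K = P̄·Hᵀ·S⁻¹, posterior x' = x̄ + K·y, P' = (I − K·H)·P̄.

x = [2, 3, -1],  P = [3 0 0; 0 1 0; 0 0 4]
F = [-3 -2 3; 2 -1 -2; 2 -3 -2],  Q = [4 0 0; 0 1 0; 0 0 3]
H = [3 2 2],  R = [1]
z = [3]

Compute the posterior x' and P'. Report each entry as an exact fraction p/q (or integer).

x' = [-57/16, 27/8, 27/8]
P' = [14455/256 -5181/128 -5645/128; -5181/128 1919/64 1967/64; -5645/128 1967/64 2271/64]

x̄ = F·x = [-15, 3, -3]
P̄ = F·P·Fᵀ + Q = [71 -40 -36; -40 30 31; -36 31 40]
y = z − H·x̄ = [48]
S = H·P̄·Hᵀ + R = [256]
K = P̄·Hᵀ·S⁻¹ = [61/256; 1/128; 17/128]
x' = x̄ + K·y = [-57/16, 27/8, 27/8]
P' = (I − K·H)·P̄ = [14455/256 -5181/128 -5645/128; -5181/128 1919/64 1967/64; -5645/128 1967/64 2271/64]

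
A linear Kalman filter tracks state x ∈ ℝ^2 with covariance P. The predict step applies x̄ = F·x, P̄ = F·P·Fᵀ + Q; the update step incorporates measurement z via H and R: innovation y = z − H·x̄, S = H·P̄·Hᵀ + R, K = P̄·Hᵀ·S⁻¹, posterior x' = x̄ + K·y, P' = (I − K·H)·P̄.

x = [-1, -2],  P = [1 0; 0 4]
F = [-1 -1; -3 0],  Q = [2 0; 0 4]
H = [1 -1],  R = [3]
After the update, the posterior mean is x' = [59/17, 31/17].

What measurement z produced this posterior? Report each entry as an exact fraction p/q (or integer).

z = [2]

x̄ = F·x = [3, 3]
P̄ = F·P·Fᵀ + Q = [7 3; 3 13]
S = H·P̄·Hᵀ + R = [17]
K = P̄·Hᵀ·S⁻¹ = [4/17; -10/17]
x' − x̄ = [8/17, -20/17] = K·y
y = (KᵀK)⁻¹·Kᵀ·(x' − x̄) = [2]
z = y + H·x̄ = [2] + [0] = [2]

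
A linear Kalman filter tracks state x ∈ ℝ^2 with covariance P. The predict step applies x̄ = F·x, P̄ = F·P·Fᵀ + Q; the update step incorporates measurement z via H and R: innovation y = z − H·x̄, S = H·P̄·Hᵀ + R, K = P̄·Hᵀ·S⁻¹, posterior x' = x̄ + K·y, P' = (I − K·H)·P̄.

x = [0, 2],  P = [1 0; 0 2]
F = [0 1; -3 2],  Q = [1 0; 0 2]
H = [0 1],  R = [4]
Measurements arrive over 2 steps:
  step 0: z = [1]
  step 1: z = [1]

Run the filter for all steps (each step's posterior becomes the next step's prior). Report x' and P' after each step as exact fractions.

step 0: x̄ = F·x = [2, 4]
step 0: P̄ = F·P·Fᵀ + Q = [3 4; 4 19]
step 0: y = z − H·x̄ = [-3]
step 0: S = H·P̄·Hᵀ + R = [23]
step 0: K = P̄·Hᵀ·S⁻¹ = [4/23; 19/23]
step 0: x' = x̄ + K·y = [34/23, 35/23]
step 0: P' = (I − K·H)·P̄ = [53/23 16/23; 16/23 76/23]
step 1: x̄ = F·x = [35/23, -32/23]
step 1: P̄ = F·P·Fᵀ + Q = [99/23 104/23; 104/23 635/23]
step 1: y = z − H·x̄ = [55/23]
step 1: S = H·P̄·Hᵀ + R = [727/23]
step 1: K = P̄·Hᵀ·S⁻¹ = [104/727; 635/727]
step 1: x' = x̄ + K·y = [1355/727, 507/727]
step 1: P' = (I − K·H)·P̄ = [2659/727 416/727; 416/727 2540/727]

step 0: x' = [34/23, 35/23], P' = [53/23 16/23; 16/23 76/23]
step 1: x' = [1355/727, 507/727], P' = [2659/727 416/727; 416/727 2540/727]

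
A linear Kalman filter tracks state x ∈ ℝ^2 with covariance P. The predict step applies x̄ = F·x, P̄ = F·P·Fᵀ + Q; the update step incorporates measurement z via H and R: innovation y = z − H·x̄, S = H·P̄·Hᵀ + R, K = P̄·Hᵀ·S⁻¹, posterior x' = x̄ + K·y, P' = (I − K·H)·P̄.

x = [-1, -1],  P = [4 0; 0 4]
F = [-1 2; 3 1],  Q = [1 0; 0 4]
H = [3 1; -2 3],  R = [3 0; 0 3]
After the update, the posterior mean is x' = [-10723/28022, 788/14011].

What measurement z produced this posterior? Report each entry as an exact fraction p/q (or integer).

x̄ = F·x = [-1, -4]
P̄ = F·P·Fᵀ + Q = [21 -4; -4 44]
S = H·P̄·Hᵀ + R = [212 -22; -22 531]
K = P̄·Hᵀ·S⁻¹ = [30141/112088 -5075/56044; 2509/14011 3798/14011]
x' − x̄ = [17299/28022, 56832/14011] = K·y
y = (KᵀK)⁻¹·Kᵀ·(x' − x̄) = [6, 11]
z = y + H·x̄ = [6, 11] + [-7, -10] = [-1, 1]

z = [-1, 1]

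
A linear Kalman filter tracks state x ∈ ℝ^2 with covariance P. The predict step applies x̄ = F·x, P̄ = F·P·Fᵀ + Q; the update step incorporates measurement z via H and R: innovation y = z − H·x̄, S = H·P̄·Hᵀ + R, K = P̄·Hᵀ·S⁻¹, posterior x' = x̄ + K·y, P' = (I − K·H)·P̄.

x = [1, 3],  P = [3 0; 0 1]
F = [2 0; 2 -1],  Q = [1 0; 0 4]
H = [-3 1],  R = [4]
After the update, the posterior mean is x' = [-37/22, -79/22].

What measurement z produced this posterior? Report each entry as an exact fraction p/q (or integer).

x̄ = F·x = [2, -1]
P̄ = F·P·Fᵀ + Q = [13 12; 12 17]
S = H·P̄·Hᵀ + R = [66]
K = P̄·Hᵀ·S⁻¹ = [-9/22; -19/66]
x' − x̄ = [-81/22, -57/22] = K·y
y = (KᵀK)⁻¹·Kᵀ·(x' − x̄) = [9]
z = y + H·x̄ = [9] + [-7] = [2]

z = [2]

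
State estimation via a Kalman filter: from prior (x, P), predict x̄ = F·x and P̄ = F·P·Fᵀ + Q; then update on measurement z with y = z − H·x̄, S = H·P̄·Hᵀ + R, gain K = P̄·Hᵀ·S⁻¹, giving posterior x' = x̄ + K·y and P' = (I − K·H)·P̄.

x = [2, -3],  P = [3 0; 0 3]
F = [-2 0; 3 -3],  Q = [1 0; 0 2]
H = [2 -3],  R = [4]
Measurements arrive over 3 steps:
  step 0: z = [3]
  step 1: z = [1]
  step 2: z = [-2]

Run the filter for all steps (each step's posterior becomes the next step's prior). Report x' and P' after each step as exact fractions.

step 0: x' = [172/97, 27/97], P' = [461/97 294/97; 294/97 230/97]
step 1: x' = [8216/6053, 4017/6053], P' = [116493/30265 68478/30265; 68478/30265 52808/30265]
step 2: x' = [-5733480/8727803, 2386542/8727803], P' = [29194135/8727803 16987098/8727803; 16987098/8727803 13499512/8727803]

step 0: x̄ = F·x = [-4, 15]
step 0: P̄ = F·P·Fᵀ + Q = [13 -18; -18 56]
step 0: y = z − H·x̄ = [56]
step 0: S = H·P̄·Hᵀ + R = [776]
step 0: K = P̄·Hᵀ·S⁻¹ = [10/97; -51/194]
step 0: x' = x̄ + K·y = [172/97, 27/97]
step 0: P' = (I − K·H)·P̄ = [461/97 294/97; 294/97 230/97]
step 1: x̄ = F·x = [-344/97, 435/97]
step 1: P̄ = F·P·Fᵀ + Q = [1941/97 -1002/97; -1002/97 1121/97]
step 1: y = z − H·x̄ = [2090/97]
step 1: S = H·P̄·Hᵀ + R = [30265/97]
step 1: K = P̄·Hᵀ·S⁻¹ = [6888/30265; -5367/30265]
step 1: x' = x̄ + K·y = [8216/6053, 4017/6053]
step 1: P' = (I − K·H)·P̄ = [116493/30265 68478/30265; 68478/30265 52808/30265]
step 2: x̄ = F·x = [-16432/6053, 12597/6053]
step 2: P̄ = F·P·Fᵀ + Q = [496237/30265 -57618/6053; -57618/6053 70327/6053]
step 2: y = z − H·x̄ = [58549/6053]
step 2: S = H·P̄·Hᵀ + R = [8727803/30265]
step 2: K = P̄·Hᵀ·S⁻¹ = [1856744/8727803; -1631085/8727803]
step 2: x' = x̄ + K·y = [-5733480/8727803, 2386542/8727803]
step 2: P' = (I − K·H)·P̄ = [29194135/8727803 16987098/8727803; 16987098/8727803 13499512/8727803]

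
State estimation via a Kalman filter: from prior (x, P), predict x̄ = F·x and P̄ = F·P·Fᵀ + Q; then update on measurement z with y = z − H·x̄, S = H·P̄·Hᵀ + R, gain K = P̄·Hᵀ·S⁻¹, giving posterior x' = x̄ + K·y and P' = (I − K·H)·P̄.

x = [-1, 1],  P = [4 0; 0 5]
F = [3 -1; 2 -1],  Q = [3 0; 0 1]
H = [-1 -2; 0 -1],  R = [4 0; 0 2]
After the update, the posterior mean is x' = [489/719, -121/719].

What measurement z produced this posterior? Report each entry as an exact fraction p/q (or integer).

x̄ = F·x = [-4, -3]
P̄ = F·P·Fᵀ + Q = [44 29; 29 22]
S = H·P̄·Hᵀ + R = [252 73; 73 24]
K = P̄·Hᵀ·S⁻¹ = [-331/719 138/719; -146/719 -215/719]
x' − x̄ = [3365/719, 2036/719] = K·y
y = (KᵀK)⁻¹·Kᵀ·(x' − x̄) = [-11, -2]
z = y + H·x̄ = [-11, -2] + [10, 3] = [-1, 1]

z = [-1, 1]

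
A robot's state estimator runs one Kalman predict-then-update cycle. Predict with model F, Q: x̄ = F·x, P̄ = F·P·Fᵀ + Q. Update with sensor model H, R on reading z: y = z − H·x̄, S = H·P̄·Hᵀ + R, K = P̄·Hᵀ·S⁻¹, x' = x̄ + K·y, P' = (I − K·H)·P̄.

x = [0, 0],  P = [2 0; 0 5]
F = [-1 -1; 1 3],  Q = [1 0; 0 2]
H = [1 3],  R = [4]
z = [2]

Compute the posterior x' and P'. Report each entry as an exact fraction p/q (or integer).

x̄ = F·x = [0, 0]
P̄ = F·P·Fᵀ + Q = [8 -17; -17 49]
y = z − H·x̄ = [2]
S = H·P̄·Hᵀ + R = [351]
K = P̄·Hᵀ·S⁻¹ = [-43/351; 10/27]
x' = x̄ + K·y = [-86/351, 20/27]
P' = (I − K·H)·P̄ = [959/351 -29/27; -29/27 23/27]

x' = [-86/351, 20/27]
P' = [959/351 -29/27; -29/27 23/27]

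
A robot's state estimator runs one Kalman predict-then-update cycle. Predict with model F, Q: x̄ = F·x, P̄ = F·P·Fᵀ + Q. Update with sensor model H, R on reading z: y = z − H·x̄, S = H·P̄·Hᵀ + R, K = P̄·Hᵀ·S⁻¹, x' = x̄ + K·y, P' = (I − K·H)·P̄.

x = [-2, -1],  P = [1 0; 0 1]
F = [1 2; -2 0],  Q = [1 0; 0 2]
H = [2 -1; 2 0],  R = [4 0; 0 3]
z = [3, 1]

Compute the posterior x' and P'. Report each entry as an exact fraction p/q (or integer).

x' = [17/25, 19/175]
P' = [12/25 12/25; 12/25 484/175]

x̄ = F·x = [-4, 4]
P̄ = F·P·Fᵀ + Q = [6 -2; -2 6]
y = z − H·x̄ = [15, 9]
S = H·P̄·Hᵀ + R = [42 28; 28 27]
K = P̄·Hᵀ·S⁻¹ = [3/25 8/25; -79/175 8/25]
x' = x̄ + K·y = [17/25, 19/175]
P' = (I − K·H)·P̄ = [12/25 12/25; 12/25 484/175]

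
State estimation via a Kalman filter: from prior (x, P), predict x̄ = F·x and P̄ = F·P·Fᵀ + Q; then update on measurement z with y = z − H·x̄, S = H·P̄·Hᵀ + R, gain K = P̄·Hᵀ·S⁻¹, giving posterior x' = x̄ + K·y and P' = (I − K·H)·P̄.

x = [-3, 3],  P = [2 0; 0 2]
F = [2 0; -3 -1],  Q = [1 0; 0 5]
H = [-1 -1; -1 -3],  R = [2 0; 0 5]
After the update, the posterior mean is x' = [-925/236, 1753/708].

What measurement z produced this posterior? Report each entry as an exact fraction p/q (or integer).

z = [1, -3]

x̄ = F·x = [-6, 6]
P̄ = F·P·Fᵀ + Q = [9 -12; -12 25]
S = H·P̄·Hᵀ + R = [12 36; 36 167]
K = P̄·Hᵀ·S⁻¹ = [-157/236 18/59; 97/708 -24/59]
x' − x̄ = [491/236, -2495/708] = K·y
y = (KᵀK)⁻¹·Kᵀ·(x' − x̄) = [1, 9]
z = y + H·x̄ = [1, 9] + [0, -12] = [1, -3]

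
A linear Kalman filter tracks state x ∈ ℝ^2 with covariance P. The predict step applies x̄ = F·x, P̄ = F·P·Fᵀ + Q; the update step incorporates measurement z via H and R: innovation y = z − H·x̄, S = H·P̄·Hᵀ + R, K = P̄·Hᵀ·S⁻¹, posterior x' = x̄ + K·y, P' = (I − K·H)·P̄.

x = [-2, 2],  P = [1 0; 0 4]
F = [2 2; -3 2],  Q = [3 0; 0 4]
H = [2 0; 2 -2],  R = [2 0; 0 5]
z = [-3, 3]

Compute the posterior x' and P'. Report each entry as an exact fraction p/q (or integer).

x̄ = F·x = [0, 10]
P̄ = F·P·Fᵀ + Q = [23 10; 10 29]
y = z − H·x̄ = [-3, 23]
S = H·P̄·Hᵀ + R = [94 52; 52 133]
K = P̄·Hᵀ·S⁻¹ = [2383/4899 26/4899; 2318/4899 -2306/4899]
x' = x̄ + K·y = [-6551/4899, -11002/4899]
P' = (I − K·H)·P̄ = [2383/4899 2318/4899; 2318/4899 8083/4899]

x' = [-6551/4899, -11002/4899]
P' = [2383/4899 2318/4899; 2318/4899 8083/4899]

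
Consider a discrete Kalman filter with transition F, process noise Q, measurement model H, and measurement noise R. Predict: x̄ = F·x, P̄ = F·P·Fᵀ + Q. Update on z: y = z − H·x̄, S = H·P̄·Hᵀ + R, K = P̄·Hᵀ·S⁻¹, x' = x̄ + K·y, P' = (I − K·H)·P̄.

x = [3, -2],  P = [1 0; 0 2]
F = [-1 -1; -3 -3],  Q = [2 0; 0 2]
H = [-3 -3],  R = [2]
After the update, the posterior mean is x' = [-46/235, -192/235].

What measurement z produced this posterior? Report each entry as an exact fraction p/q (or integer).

x̄ = F·x = [-1, -3]
P̄ = F·P·Fᵀ + Q = [5 9; 9 29]
S = H·P̄·Hᵀ + R = [470]
K = P̄·Hᵀ·S⁻¹ = [-21/235; -57/235]
x' − x̄ = [189/235, 513/235] = K·y
y = (KᵀK)⁻¹·Kᵀ·(x' − x̄) = [-9]
z = y + H·x̄ = [-9] + [12] = [3]

z = [3]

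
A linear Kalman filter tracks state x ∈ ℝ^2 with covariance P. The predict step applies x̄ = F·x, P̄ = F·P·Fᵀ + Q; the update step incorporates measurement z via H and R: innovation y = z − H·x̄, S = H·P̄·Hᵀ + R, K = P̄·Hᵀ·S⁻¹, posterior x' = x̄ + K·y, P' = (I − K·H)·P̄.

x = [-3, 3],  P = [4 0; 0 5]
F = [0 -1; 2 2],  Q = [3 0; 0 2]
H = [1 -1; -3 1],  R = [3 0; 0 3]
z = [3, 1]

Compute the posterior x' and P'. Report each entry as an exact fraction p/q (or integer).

x̄ = F·x = [-3, 0]
P̄ = F·P·Fᵀ + Q = [8 -10; -10 38]
y = z − H·x̄ = [6, -8]
S = H·P̄·Hᵀ + R = [69 -102; -102 173]
K = P̄·Hᵀ·S⁻¹ = [-118/511 -170/511; -456/511 -68/511]
x' = x̄ + K·y = [-881/511, -2192/511]
P' = (I − K·H)·P̄ = [432/511 786/511; 786/511 2154/511]

x' = [-881/511, -2192/511]
P' = [432/511 786/511; 786/511 2154/511]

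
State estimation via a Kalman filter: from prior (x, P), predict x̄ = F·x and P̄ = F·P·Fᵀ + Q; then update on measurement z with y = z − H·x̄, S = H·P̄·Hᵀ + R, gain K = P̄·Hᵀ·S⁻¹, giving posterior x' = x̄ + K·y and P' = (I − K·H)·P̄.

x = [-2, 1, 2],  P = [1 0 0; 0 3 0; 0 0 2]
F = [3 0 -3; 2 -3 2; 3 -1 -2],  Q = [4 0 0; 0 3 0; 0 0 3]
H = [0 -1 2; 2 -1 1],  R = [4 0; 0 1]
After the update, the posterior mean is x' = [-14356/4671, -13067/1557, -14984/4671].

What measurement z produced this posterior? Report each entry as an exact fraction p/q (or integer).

x̄ = F·x = [-12, -3, -11]
P̄ = F·P·Fᵀ + Q = [31 -6 21; -6 42 7; 21 7 23]
S = H·P̄·Hᵀ + R = [110 163; 163 284]
K = P̄·Hᵀ·S⁻¹ = [-875/4671 1966/4671; -97/1557 -202/1557; 1622/4671 23/4671]
x' − x̄ = [41696/4671, -8396/1557, 36397/4671] = K·y
y = (KᵀK)⁻¹·Kᵀ·(x' − x̄) = [22, 31]
z = y + H·x̄ = [22, 31] + [-19, -32] = [3, -1]

z = [3, -1]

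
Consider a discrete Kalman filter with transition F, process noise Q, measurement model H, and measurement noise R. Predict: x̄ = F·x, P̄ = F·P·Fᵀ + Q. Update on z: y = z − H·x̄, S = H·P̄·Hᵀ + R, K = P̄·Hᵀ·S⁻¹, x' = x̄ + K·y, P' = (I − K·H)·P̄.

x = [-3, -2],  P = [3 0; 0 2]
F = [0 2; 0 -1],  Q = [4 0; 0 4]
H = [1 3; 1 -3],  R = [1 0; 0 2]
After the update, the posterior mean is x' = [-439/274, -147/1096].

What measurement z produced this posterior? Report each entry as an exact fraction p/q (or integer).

x̄ = F·x = [-4, 2]
P̄ = F·P·Fᵀ + Q = [12 -4; -4 6]
S = H·P̄·Hᵀ + R = [43 -42; -42 92]
K = P̄·Hᵀ·S⁻¹ = [63/137 129/274; 91/548 -179/1096]
x' − x̄ = [657/274, -2339/1096] = K·y
y = (KᵀK)⁻¹·Kᵀ·(x' − x̄) = [-4, 9]
z = y + H·x̄ = [-4, 9] + [2, -10] = [-2, -1]

z = [-2, -1]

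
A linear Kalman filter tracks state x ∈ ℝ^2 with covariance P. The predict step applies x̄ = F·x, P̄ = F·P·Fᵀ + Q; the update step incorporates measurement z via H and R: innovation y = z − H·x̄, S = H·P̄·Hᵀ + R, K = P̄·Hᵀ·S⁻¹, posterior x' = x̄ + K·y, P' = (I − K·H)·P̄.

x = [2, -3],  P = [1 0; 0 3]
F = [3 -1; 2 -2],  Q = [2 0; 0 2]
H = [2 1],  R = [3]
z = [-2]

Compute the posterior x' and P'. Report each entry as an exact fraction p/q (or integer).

x' = [-3/5, -2/25]
P' = [6/5 -36/25; -36/25 486/125]

x̄ = F·x = [9, 10]
P̄ = F·P·Fᵀ + Q = [14 12; 12 18]
y = z − H·x̄ = [-30]
S = H·P̄·Hᵀ + R = [125]
K = P̄·Hᵀ·S⁻¹ = [8/25; 42/125]
x' = x̄ + K·y = [-3/5, -2/25]
P' = (I − K·H)·P̄ = [6/5 -36/25; -36/25 486/125]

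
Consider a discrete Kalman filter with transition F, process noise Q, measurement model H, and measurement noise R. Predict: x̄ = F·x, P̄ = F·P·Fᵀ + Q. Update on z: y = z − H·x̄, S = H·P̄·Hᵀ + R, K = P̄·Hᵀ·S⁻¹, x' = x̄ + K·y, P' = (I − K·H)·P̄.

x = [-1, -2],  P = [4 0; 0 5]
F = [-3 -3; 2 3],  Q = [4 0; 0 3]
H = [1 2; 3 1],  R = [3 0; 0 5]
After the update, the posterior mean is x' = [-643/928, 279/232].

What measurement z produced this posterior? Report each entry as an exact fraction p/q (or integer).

z = [2, -1]

x̄ = F·x = [9, -8]
P̄ = F·P·Fᵀ + Q = [85 -69; -69 64]
S = H·P̄·Hᵀ + R = [68 -100; -100 420]
K = P̄·Hᵀ·S⁻¹ = [-183/928 1837/4640; 131/232 -239/1160]
x' − x̄ = [-8995/928, 2135/232] = K·y
y = (KᵀK)⁻¹·Kᵀ·(x' − x̄) = [9, -20]
z = y + H·x̄ = [9, -20] + [-7, 19] = [2, -1]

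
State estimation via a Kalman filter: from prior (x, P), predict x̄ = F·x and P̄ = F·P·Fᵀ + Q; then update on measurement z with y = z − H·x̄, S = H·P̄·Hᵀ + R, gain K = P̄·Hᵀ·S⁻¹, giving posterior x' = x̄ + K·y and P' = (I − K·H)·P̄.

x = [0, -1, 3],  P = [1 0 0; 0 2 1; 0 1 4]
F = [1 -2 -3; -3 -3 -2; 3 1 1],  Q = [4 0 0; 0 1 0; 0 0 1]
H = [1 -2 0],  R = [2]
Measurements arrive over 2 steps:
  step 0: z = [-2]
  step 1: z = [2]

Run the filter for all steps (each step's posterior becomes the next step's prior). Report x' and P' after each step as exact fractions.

step 0: x̄ = F·x = [-7, -3, 2]
step 0: P̄ = F·P·Fᵀ + Q = [61 46 -18; 46 56 -28; -18 -28 18]
step 0: y = z − H·x̄ = [-1]
step 0: S = H·P̄·Hᵀ + R = [103]
step 0: K = P̄·Hᵀ·S⁻¹ = [-31/103; -66/103; 38/103]
step 0: x' = x̄ + K·y = [-690/103, -243/103, 168/103]
step 0: P' = (I − K·H)·P̄ = [5322/103 2692/103 -676/103; 2692/103 1412/103 -376/103; -676/103 -376/103 410/103]
step 1: x̄ = F·x = [-708/103, 2463/103, -2145/103]
step 1: P̄ = F·P·Fᵀ + Q = [3848/103 -6578/103 5740/103; -6578/103 98181/103 -77294/103; 5740/103 -77294/103 61167/103]
step 1: y = z − H·x̄ = [5840/103]
step 1: S = H·P̄·Hᵀ + R = [423090/103]
step 1: K = P̄·Hᵀ·S⁻¹ = [2834/70515; -20294/42309; 80164/211545]
step 1: x' = x̄ + K·y = [-64804/14103, -138931/42309, 27949/42309]
step 1: P' = (I − K·H)·P̄ = [722176/23505 216086/14103 -481684/70515; 216086/14103 344423/42309 -160538/42309; -481684/70515 -160538/42309 845041/211545]

step 0: x' = [-690/103, -243/103, 168/103], P' = [5322/103 2692/103 -676/103; 2692/103 1412/103 -376/103; -676/103 -376/103 410/103]
step 1: x' = [-64804/14103, -138931/42309, 27949/42309], P' = [722176/23505 216086/14103 -481684/70515; 216086/14103 344423/42309 -160538/42309; -481684/70515 -160538/42309 845041/211545]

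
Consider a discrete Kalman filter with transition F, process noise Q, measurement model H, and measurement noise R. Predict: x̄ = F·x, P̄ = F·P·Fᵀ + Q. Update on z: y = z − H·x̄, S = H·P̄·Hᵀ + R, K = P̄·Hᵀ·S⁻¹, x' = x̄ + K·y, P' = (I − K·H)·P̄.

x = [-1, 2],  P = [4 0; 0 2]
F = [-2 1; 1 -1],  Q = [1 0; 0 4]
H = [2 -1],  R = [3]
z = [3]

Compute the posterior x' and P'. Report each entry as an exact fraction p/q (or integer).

x' = [44/43, -49/43]
P' = [49/43 50/43; 50/43 130/43]

x̄ = F·x = [4, -3]
P̄ = F·P·Fᵀ + Q = [19 -10; -10 10]
y = z − H·x̄ = [-8]
S = H·P̄·Hᵀ + R = [129]
K = P̄·Hᵀ·S⁻¹ = [16/43; -10/43]
x' = x̄ + K·y = [44/43, -49/43]
P' = (I − K·H)·P̄ = [49/43 50/43; 50/43 130/43]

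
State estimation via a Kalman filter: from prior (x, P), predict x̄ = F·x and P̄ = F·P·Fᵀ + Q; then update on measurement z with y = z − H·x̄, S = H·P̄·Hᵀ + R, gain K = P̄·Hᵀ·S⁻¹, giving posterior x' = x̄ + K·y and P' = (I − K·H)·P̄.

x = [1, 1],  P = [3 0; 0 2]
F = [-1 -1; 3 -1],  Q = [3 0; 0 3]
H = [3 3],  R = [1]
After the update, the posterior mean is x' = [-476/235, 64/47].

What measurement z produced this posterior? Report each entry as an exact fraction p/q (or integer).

z = [-2]

x̄ = F·x = [-2, 2]
P̄ = F·P·Fᵀ + Q = [8 -7; -7 32]
S = H·P̄·Hᵀ + R = [235]
K = P̄·Hᵀ·S⁻¹ = [3/235; 15/47]
x' − x̄ = [-6/235, -30/47] = K·y
y = (KᵀK)⁻¹·Kᵀ·(x' − x̄) = [-2]
z = y + H·x̄ = [-2] + [0] = [-2]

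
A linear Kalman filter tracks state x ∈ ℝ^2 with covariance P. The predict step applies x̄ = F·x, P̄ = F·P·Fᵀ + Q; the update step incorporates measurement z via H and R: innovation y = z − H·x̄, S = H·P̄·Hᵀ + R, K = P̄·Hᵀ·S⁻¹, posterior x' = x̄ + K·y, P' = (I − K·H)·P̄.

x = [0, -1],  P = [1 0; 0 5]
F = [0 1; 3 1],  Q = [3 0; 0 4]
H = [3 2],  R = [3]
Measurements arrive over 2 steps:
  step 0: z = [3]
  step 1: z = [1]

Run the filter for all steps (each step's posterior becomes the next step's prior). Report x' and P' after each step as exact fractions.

step 0: x' = [65/207, 67/69], P' = [500/207 -233/69; -233/69 125/23]
step 1: x' = [-1865/4569, 1892/1523], P' = [7022/1523 -9984/1523; -9984/1523 15243/1523]

step 0: x̄ = F·x = [-1, -1]
step 0: P̄ = F·P·Fᵀ + Q = [8 5; 5 18]
step 0: y = z − H·x̄ = [8]
step 0: S = H·P̄·Hᵀ + R = [207]
step 0: K = P̄·Hᵀ·S⁻¹ = [34/207; 17/69]
step 0: x' = x̄ + K·y = [65/207, 67/69]
step 0: P' = (I − K·H)·P̄ = [500/207 -233/69; -233/69 125/23]
step 1: x̄ = F·x = [67/69, 44/23]
step 1: P̄ = F·P·Fᵀ + Q = [194/23 -108/23; -108/23 251/23]
step 1: y = z − H·x̄ = [-132/23]
step 1: S = H·P̄·Hᵀ + R = [1523/23]
step 1: K = P̄·Hᵀ·S⁻¹ = [366/1523; 178/1523]
step 1: x' = x̄ + K·y = [-1865/4569, 1892/1523]
step 1: P' = (I − K·H)·P̄ = [7022/1523 -9984/1523; -9984/1523 15243/1523]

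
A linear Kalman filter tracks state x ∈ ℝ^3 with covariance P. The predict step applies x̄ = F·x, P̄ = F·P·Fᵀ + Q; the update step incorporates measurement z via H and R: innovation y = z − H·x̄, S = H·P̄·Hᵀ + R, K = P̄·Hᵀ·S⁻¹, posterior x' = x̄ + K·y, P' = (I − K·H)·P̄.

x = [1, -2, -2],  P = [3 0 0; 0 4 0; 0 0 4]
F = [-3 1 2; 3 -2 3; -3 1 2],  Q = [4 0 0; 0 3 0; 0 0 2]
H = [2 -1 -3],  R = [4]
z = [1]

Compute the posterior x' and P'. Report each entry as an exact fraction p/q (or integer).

x' = [-1109/145, 642/145, -1011/145]
P' = [6611/145 -3583/145 5639/145; -3583/145 6849/145 -4577/145; 5639/145 -4577/145 5341/145]

x̄ = F·x = [-9, 1, -9]
P̄ = F·P·Fᵀ + Q = [51 -11 47; -11 82 -11; 47 -11 49]
y = z − H·x̄ = [-7]
S = H·P̄·Hᵀ + R = [145]
K = P̄·Hᵀ·S⁻¹ = [-28/145; -71/145; -42/145]
x' = x̄ + K·y = [-1109/145, 642/145, -1011/145]
P' = (I − K·H)·P̄ = [6611/145 -3583/145 5639/145; -3583/145 6849/145 -4577/145; 5639/145 -4577/145 5341/145]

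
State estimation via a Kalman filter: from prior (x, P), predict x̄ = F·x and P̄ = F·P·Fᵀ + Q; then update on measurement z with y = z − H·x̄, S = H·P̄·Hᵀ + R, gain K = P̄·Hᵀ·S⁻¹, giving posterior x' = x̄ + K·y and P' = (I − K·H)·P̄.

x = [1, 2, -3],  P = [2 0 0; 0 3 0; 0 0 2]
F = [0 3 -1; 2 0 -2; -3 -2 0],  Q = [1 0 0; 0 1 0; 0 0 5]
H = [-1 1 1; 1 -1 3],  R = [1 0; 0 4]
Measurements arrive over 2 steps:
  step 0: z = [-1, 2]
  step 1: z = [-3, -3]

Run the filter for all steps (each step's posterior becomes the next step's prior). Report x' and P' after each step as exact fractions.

step 0: x' = [67697/10965, 54473/10965, 398/2193], P' = [79246/10965 74254/10965 -200/2193; 74254/10965 155957/21930 -661/4386; -200/2193 -661/4386 1357/4386]
step 1: x' = [349230500/263982463, 50258761/263982463, -421973916/263982463], P' = [756743716/263982463 634632509/263982463 -28722849/263982463; 634632509/263982463 705562812/263982463 -42097479/263982463; -28722849/263982463 -42097479/263982463 81904354/263982463]

step 0: x̄ = F·x = [9, 8, -7]
step 0: P̄ = F·P·Fᵀ + Q = [30 4 -18; 4 17 -12; -18 -12 35]
step 0: y = z − H·x̄ = [7, 22]
step 0: S = H·P̄·Hᵀ + R = [87 78; 78 322]
step 0: K = P̄·Hᵀ·S⁻¹ = [-5992/10965 166/3655; 2072/10965 -1447/7310; 548/2193 361/1462]
step 0: x' = x̄ + K·y = [67697/10965, 54473/10965, 398/2193]
step 0: P' = (I − K·H)·P̄ = [79246/10965 74254/10965 -200/2193; 74254/10965 155957/21930 -661/4386; -200/2193 -661/4386 1357/4386]
step 1: x̄ = F·x = [161429/10965, 131414/10965, -312037/10965]
step 1: P̄ = F·P·Fᵀ + Q = [726079/10965 464224/10965 -1142462/10965; 464224/10965 349519/10965 -785102/10965; -1142462/10965 -785102/10965 1971001/10965]
step 1: y = z − H·x̄ = [309157/10965, 6769/85]
step 1: S = H·P̄·Hᵀ + R = [2843836/10965 50237/85; 50237/85 122371/85]
step 1: K = P̄·Hᵀ·S⁻¹ = [-150834056/263982463 8985665/263982463; 28832824/263982463 -49305685/263982463; 68529724/263982463 64771923/263982463]
step 1: x' = x̄ + K·y = [349230500/263982463, 50258761/263982463, -421973916/263982463]
step 1: P' = (I − K·H)·P̄ = [756743716/263982463 634632509/263982463 -28722849/263982463; 634632509/263982463 705562812/263982463 -42097479/263982463; -28722849/263982463 -42097479/263982463 81904354/263982463]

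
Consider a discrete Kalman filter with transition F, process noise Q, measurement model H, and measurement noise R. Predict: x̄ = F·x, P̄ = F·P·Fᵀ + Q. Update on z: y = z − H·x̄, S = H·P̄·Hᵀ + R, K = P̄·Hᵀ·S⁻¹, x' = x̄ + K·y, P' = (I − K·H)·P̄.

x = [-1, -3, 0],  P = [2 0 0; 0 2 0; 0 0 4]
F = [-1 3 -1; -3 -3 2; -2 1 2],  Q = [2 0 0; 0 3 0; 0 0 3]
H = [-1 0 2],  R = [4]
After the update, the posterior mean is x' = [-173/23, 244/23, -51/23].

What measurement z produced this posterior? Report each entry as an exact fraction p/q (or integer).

x̄ = F·x = [-8, 12, -1]
P̄ = F·P·Fᵀ + Q = [26 -20 2; -20 55 22; 2 22 29]
S = H·P̄·Hᵀ + R = [138]
K = P̄·Hᵀ·S⁻¹ = [-11/69; 32/69; 28/69]
x' − x̄ = [11/23, -32/23, -28/23] = K·y
y = (KᵀK)⁻¹·Kᵀ·(x' − x̄) = [-3]
z = y + H·x̄ = [-3] + [6] = [3]

z = [3]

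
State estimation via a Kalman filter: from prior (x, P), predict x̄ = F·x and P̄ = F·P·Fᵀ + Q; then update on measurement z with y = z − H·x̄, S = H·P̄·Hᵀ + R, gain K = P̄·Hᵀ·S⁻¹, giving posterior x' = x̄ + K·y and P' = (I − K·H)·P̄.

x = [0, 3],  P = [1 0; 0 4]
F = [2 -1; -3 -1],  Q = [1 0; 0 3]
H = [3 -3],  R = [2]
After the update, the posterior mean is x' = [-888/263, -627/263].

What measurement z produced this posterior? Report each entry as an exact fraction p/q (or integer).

x̄ = F·x = [-3, -3]
P̄ = F·P·Fᵀ + Q = [9 -2; -2 16]
S = H·P̄·Hᵀ + R = [263]
K = P̄·Hᵀ·S⁻¹ = [33/263; -54/263]
x' − x̄ = [-99/263, 162/263] = K·y
y = (KᵀK)⁻¹·Kᵀ·(x' − x̄) = [-3]
z = y + H·x̄ = [-3] + [0] = [-3]

z = [-3]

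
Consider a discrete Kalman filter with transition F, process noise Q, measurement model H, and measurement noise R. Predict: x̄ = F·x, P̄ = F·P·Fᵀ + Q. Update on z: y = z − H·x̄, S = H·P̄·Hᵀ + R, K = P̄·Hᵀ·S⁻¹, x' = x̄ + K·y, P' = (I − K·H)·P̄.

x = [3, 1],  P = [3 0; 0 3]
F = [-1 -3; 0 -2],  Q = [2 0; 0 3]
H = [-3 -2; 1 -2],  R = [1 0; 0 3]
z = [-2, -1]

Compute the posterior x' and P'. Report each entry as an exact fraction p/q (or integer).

x' = [1706/11699, 8846/11699]
P' = [2592/11699 -2442/11699; -2442/11699 4413/11699]

x̄ = F·x = [-6, -2]
P̄ = F·P·Fᵀ + Q = [32 18; 18 15]
y = z − H·x̄ = [-24, 1]
S = H·P̄·Hᵀ + R = [565 36; 36 23]
K = P̄·Hᵀ·S⁻¹ = [-2892/11699 2492/11699; -1500/11699 -3756/11699]
x' = x̄ + K·y = [1706/11699, 8846/11699]
P' = (I − K·H)·P̄ = [2592/11699 -2442/11699; -2442/11699 4413/11699]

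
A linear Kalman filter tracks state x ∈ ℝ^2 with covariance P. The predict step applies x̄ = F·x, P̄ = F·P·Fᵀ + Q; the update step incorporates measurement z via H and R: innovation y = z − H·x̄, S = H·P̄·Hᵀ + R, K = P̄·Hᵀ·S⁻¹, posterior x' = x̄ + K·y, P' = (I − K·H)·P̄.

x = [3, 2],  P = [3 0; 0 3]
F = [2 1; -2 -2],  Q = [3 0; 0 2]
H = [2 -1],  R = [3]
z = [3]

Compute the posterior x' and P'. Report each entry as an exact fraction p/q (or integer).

x' = [142/173, -304/173]
P' = [198/173 234/173; 234/173 654/173]

x̄ = F·x = [8, -10]
P̄ = F·P·Fᵀ + Q = [18 -18; -18 26]
y = z − H·x̄ = [-23]
S = H·P̄·Hᵀ + R = [173]
K = P̄·Hᵀ·S⁻¹ = [54/173; -62/173]
x' = x̄ + K·y = [142/173, -304/173]
P' = (I − K·H)·P̄ = [198/173 234/173; 234/173 654/173]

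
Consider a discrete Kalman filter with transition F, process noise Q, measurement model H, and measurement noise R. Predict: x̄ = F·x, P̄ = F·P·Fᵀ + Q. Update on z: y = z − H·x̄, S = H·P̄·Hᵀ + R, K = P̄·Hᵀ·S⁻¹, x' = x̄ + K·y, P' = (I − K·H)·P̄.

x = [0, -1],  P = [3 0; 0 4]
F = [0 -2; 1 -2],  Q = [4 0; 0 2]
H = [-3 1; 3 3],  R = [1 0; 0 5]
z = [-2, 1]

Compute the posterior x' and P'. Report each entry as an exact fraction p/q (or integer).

x' = [14522/24803, -5021/24803]
P' = [2396/24803 1064/24803; 1064/24803 8961/24803]

x̄ = F·x = [2, 2]
P̄ = F·P·Fᵀ + Q = [20 16; 16 21]
y = z − H·x̄ = [2, -11]
S = H·P̄·Hᵀ + R = [106 -213; -213 662]
K = P̄·Hᵀ·S⁻¹ = [-6124/24803 2076/24803; 5769/24803 6015/24803]
x' = x̄ + K·y = [14522/24803, -5021/24803]
P' = (I − K·H)·P̄ = [2396/24803 1064/24803; 1064/24803 8961/24803]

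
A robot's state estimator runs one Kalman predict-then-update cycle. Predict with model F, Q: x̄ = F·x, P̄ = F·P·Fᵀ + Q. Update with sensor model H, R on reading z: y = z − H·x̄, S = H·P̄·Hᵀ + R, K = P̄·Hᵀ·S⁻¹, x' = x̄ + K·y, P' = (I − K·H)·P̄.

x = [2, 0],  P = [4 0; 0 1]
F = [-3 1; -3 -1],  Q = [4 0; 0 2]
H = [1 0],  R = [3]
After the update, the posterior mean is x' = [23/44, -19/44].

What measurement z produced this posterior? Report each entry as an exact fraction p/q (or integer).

x̄ = F·x = [-6, -6]
P̄ = F·P·Fᵀ + Q = [41 35; 35 39]
S = H·P̄·Hᵀ + R = [44]
K = P̄·Hᵀ·S⁻¹ = [41/44; 35/44]
x' − x̄ = [287/44, 245/44] = K·y
y = (KᵀK)⁻¹·Kᵀ·(x' − x̄) = [7]
z = y + H·x̄ = [7] + [-6] = [1]

z = [1]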